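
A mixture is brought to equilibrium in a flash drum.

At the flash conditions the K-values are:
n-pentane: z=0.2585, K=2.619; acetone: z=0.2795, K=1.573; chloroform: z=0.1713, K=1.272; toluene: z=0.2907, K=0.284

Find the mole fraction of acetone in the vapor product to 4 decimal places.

Rachford–Rice: g(β) = Σ zᵢ(Kᵢ−1)/(1+β(Kᵢ−1)) = 0.
Feasibility: ΣzᵢKᵢ = 1.4171, Σzᵢ/Kᵢ = 1.4346 — both > 1, two phases present.
Iterate (Newton) starting at β = 0.5:
  β = 0.5000: g = 0.07258, g' = -0.6338 → β = 0.6145
  β = 0.6145: g = -0.00352, g' = -0.7050 → β = 0.6095
Converged at β = 0.6095.
Compositions from xᵢ = zᵢ/(1+β(Kᵢ−1)), yᵢ = Kᵢxᵢ:
  n-pentane: x = 0.1301, y = 0.3408
  acetone: x = 0.2072, y = 0.3259
  chloroform: x = 0.1469, y = 0.1869
  toluene: x = 0.5158, y = 0.1465

y_acetone = 0.3259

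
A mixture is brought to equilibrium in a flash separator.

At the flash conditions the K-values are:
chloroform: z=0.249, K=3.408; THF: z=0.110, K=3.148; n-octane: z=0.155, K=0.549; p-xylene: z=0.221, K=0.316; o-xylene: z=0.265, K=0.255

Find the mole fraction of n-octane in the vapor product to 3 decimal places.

Rachford–Rice: g(V/F) = Σ zᵢ(Kᵢ−1)/(1+V/F(Kᵢ−1)) = 0.
g(0) = ΣzᵢKᵢ − 1 = 0.417 and g(1) = 1 − Σzᵢ/Kᵢ = -1.129, so a root lies in (0, 1).
Newton iteration, V/F⁰ = 0.4:
  V/F = 0.400: g = -0.1421, g' = -1.063 → V/F = 0.266
  V/F = 0.266: g = 0.0051, g' = -1.166 → V/F = 0.271
Converged at V/F = 0.271.
Compositions from xᵢ = zᵢ/(1+V/F(Kᵢ−1)), yᵢ = Kᵢxᵢ:
  chloroform: x = 0.151, y = 0.514
  THF: x = 0.070, y = 0.219
  n-octane: x = 0.177, y = 0.097
  p-xylene: x = 0.271, y = 0.086
  o-xylene: x = 0.332, y = 0.085

y_n-octane = 0.097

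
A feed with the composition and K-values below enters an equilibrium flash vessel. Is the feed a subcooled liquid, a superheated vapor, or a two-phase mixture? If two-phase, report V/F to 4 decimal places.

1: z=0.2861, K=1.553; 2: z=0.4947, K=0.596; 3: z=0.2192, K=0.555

ΣzᵢKᵢ = 0.8608; Σzᵢ/Kᵢ = 1.4092.
Since ΣzᵢKᵢ < 1 the mixture is below its bubble point — single liquid phase.

subcooled liquid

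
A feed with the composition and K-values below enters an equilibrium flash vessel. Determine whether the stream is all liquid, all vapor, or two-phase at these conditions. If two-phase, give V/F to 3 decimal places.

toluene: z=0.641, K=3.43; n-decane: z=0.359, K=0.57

ΣzᵢKᵢ = 2.403; Σzᵢ/Kᵢ = 0.817.
Since Σzᵢ/Kᵢ < 1 the mixture is above its dew point — single vapor phase.

all vapor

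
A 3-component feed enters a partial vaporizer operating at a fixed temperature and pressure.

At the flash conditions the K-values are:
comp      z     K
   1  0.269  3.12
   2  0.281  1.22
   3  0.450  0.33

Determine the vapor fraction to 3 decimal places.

Material balance + equilibrium reduce to Σ zᵢ(Kᵢ−1)/(1+ψ(Kᵢ−1)) = 0.
Check two-phase: ΣzᵢKᵢ = 1.331 > 1 and Σzᵢ/Kᵢ = 1.680 > 1, so g(0) = 0.331 > 0 and g(1) = -0.680 < 0.
Newton–Raphson from ψ = 0.5:
  ψ = 0.500: g = -0.1209, g' = -0.753 → ψ = 0.339
  ψ = 0.339: g = -0.0011, g' = -0.759 → ψ = 0.338
Converged at ψ = 0.338.

ψ = 0.338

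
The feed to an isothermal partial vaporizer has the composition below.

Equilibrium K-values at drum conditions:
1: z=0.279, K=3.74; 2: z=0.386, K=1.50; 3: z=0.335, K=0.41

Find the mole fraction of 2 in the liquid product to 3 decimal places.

x_2 = 0.275

Material balance + equilibrium reduce to Σ zᵢ(Kᵢ−1)/(1+V/F(Kᵢ−1)) = 0.
g(0) = ΣzᵢKᵢ − 1 = 0.760 and g(1) = 1 − Σzᵢ/Kᵢ = -0.149, so a root lies in (0, 1).
Newton iteration, V/F⁰ = 0.42:
  V/F = 0.420: g = 0.2522, g' = -0.725 → V/F = 0.768
  V/F = 0.768: g = 0.0244, g' = -0.658 → V/F = 0.805
  V/F = 0.805: g = -0.0003, g' = -0.676 → V/F = 0.804
Converged at V/F = 0.804.
Compositions from xᵢ = zᵢ/(1+V/F(Kᵢ−1)), yᵢ = Kᵢxᵢ:
  1: x = 0.087, y = 0.326
  2: x = 0.275, y = 0.413
  3: x = 0.638, y = 0.261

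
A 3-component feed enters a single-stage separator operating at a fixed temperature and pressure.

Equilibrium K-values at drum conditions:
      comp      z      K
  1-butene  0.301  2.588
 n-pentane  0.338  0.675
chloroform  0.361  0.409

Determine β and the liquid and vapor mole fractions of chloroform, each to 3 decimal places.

Material balance + equilibrium reduce to Σ zᵢ(Kᵢ−1)/(1+β(Kᵢ−1)) = 0.
g(0) = ΣzᵢKᵢ − 1 = 0.155 and g(1) = 1 − Σzᵢ/Kᵢ = -0.500, so a root lies in (0, 1).
Newton–Raphson from β = 0.64:
  β = 0.640: g = -0.2448, g' = -0.570 → β = 0.210
  β = 0.210: g = -0.0033, g' = -0.632 → β = 0.205
Converged at β = 0.205.
Compositions from xᵢ = zᵢ/(1+β(Kᵢ−1)), yᵢ = Kᵢxᵢ:
  1-butene: x = 0.227, y = 0.588
  n-pentane: x = 0.362, y = 0.244
  chloroform: x = 0.411, y = 0.168

β = 0.205, x_chloroform = 0.411, y_chloroform = 0.168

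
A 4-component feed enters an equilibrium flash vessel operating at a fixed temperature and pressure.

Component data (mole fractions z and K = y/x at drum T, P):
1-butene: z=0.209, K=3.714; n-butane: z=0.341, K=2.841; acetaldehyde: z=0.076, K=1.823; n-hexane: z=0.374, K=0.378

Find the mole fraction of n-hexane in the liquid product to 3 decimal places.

x_n-hexane = 0.752

Rachford–Rice: g(V/F) = Σ zᵢ(Kᵢ−1)/(1+V/F(Kᵢ−1)) = 0.
Feasibility: ΣzᵢKᵢ = 2.025, Σzᵢ/Kᵢ = 1.207 — both > 1, two phases present.
Newton iteration, V/F⁰ = 0.5:
  V/F = 0.500: g = 0.2742, g' = -0.921 → V/F = 0.798
  V/F = 0.798: g = 0.0096, g' = -0.932 → V/F = 0.808
Converged at V/F = 0.808.
Compositions from xᵢ = zᵢ/(1+V/F(Kᵢ−1)), yᵢ = Kᵢxᵢ:
  1-butene: x = 0.065, y = 0.243
  n-butane: x = 0.137, y = 0.389
  acetaldehyde: x = 0.046, y = 0.083
  n-hexane: x = 0.752, y = 0.284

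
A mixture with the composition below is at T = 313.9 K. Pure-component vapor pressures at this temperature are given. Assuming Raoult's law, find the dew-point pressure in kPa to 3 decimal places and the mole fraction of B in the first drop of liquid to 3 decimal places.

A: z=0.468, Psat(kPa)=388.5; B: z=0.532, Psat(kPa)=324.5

At the dew point ψ → 1, so Σzᵢ/Kᵢ = 1 with Kᵢ = Pᵢˢᵃᵗ/P ⇒ 1/P = Σzᵢ/Pᵢˢᵃᵗ.
1/P = 0.468/388.5 + 0.532/324.5 = 0.002844 ⇒ P = 351.608 kPa
xᵢ = zᵢP/Pᵢˢᵃᵗ ⇒ x_B = 0.532·351.608/324.5 = 0.576

Pdew = 351.608 kPa, x_B = 0.576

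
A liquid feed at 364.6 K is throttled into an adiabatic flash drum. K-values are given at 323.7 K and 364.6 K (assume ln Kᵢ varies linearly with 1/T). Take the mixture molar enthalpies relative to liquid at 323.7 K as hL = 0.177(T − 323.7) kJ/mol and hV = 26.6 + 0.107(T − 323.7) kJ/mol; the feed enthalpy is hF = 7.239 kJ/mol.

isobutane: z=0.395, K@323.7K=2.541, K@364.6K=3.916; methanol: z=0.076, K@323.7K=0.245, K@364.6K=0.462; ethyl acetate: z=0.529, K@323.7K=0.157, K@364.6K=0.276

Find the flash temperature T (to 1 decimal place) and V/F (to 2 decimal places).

T = 337.1 K, V/F = 0.19

Adiabatic flash: solve Rachford–Rice at each trial T, then check hF = ψ·hV(T) + (1−ψ)·hL(T).
  T = 323.7 K: K = (2.541, 0.245, 0.157), RR gives ψ = 0.082, H_out = 2.185 kJ/mol
  T = 364.6 K: K = (3.916, 0.462, 0.276), RR gives ψ = 0.355, H_out = 15.665 kJ/mol
  T = 344.1 K: K = (3.194, 0.343, 0.212), RR gives ψ = 0.235, H_out = 9.539 kJ/mol
  T = 333.9 K: K = (2.859, 0.291, 0.183), RR gives ψ = 0.166, H_out = 6.103 kJ/mol
  T = 339.0 K: K = (3.024, 0.316, 0.197), RR gives ψ = 0.202, H_out = 7.868 kJ/mol
  T = 336.4 K: K = (2.939, 0.303, 0.190), RR gives ψ = 0.184, H_out = 6.981 kJ/mol
  T = 337.7 K: K = (2.981, 0.310, 0.193), RR gives ψ = 0.193, H_out = 7.428 kJ/mol
  T = 337.0 K: K = (2.959, 0.306, 0.191), RR gives ψ = 0.188, H_out = 7.188 kJ/mol
Linear interpolation between T = 337.0 (H_out = 7.188) and T = 337.7 (H_out = 7.428) on hF = 7.239 gives T ≈ 337.1 K, at which ψ = 0.19.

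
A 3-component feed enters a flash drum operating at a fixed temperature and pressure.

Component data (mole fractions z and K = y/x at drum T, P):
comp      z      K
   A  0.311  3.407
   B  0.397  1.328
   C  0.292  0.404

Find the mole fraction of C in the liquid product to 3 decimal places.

x_C = 0.586

Iterate (Newton) starting at ψ = 0.5:
  ψ = 0.500: g = 0.2037, g' = -0.613 → ψ = 0.832
  ψ = 0.832: g = 0.0063, g' = -0.634 → ψ = 0.842
Converged at ψ = 0.842.
Compositions from xᵢ = zᵢ/(1+ψ(Kᵢ−1)), yᵢ = Kᵢxᵢ:
  A: x = 0.103, y = 0.350
  B: x = 0.311, y = 0.413
  C: x = 0.586, y = 0.237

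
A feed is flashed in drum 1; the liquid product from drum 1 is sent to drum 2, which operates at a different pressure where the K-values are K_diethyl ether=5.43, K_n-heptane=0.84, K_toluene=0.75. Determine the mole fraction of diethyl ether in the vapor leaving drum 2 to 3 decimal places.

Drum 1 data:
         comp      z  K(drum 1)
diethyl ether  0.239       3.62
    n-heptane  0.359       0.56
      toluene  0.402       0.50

Drum 1:
Newton–Raphson from ψ₁ = 0.5:
  ψ₁ = 0.500: g = -0.1994, g' = -0.600 → ψ₁ = 0.168
  ψ₁ = 0.168: g = 0.0450, g' = -0.992 → ψ₁ = 0.213
  ψ₁ = 0.213: g = 0.0025, g' = -0.886 → ψ₁ = 0.216
Converged at ψ₁ = 0.216.
Drum-1 compositions:
  diethyl ether: x = 0.153, y = 0.553
  n-heptane: x = 0.397, y = 0.222
  toluene: x = 0.451, y = 0.225
Drum-2 feed = drum-1 liquid: z₂ = (0.1526, 0.3967, 0.4507).
Drum 2:
Newton iteration, ψ₂⁰ = 0.5:
  ψ₂ = 0.500: g = 0.0126, g' = -0.339 → ψ₂ = 0.537
  ψ₂ = 0.537: g = 0.0005, g' = -0.312 → ψ₂ = 0.539
Converged at ψ₂ = 0.539.
  diethyl ether: x = 0.045, y = 0.245
  n-heptane: x = 0.434, y = 0.365
  toluene: x = 0.521, y = 0.391

y_diethyl ether (drum 2) = 0.245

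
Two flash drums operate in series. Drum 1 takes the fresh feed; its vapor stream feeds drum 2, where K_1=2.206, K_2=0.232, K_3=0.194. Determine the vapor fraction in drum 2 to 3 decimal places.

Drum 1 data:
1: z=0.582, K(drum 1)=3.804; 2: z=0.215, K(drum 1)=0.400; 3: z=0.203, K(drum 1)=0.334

Drum 1:
Rachford–Rice: g(ψ₁) = Σ zᵢ(Kᵢ−1)/(1+ψ₁(Kᵢ−1)) = 0.
g(0) = ΣzᵢKᵢ − 1 = 1.368 and g(1) = 1 − Σzᵢ/Kᵢ = -0.298, so a root lies in (0, 1).
Newton–Raphson from ψ₁ = 0.57:
  ψ₁ = 0.570: g = 0.2141, g' = -1.091 → ψ₁ = 0.766
  ψ₁ = 0.766: g = 0.0033, g' = -1.102 → ψ₁ = 0.769
Converged at ψ₁ = 0.769.
Drum-1 compositions:
  1: x = 0.184, y = 0.701
  2: x = 0.399, y = 0.160
  3: x = 0.416, y = 0.139
Drum-2 feed = drum-1 vapor: z₂ = (0.7012, 0.1597, 0.1391).
Drum 2:
Let ψ₂ = V/F and solve Σ zᵢ(Kᵢ−1)/(1+ψ₂(Kᵢ−1)) = 0.
Check two-phase: ΣzᵢKᵢ = 1.611 > 1 and Σzᵢ/Kᵢ = 1.723 > 1, so g(0) = 0.611 > 0 and g(1) = -0.723 < 0.
Newton–Raphson from ψ₂ = 0.5:
  ψ₂ = 0.500: g = 0.1407, g' = -0.899 → ψ₂ = 0.657
  ψ₂ = 0.657: g = -0.0135, g' = -1.108 → ψ₂ = 0.644
Converged at ψ₂ = 0.644.
  1: x = 0.395, y = 0.871
  2: x = 0.316, y = 0.073
  3: x = 0.289, y = 0.056

V/F (drum 2) = 0.644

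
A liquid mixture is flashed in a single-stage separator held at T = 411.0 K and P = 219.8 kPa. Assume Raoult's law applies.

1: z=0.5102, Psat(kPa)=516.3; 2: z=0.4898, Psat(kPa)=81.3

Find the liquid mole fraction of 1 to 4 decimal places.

Raoult's law: Kᵢ = Pᵢˢᵃᵗ/P = Pᵢˢᵃᵗ/219.8.
  K_1 = 516.3/219.8 = 2.348954, K_2 = 81.3/219.8 = 0.369882
Material balance + equilibrium reduce to Σ zᵢ(Kᵢ−1)/(1+ψ(Kᵢ−1)) = 0.
Check two-phase: ΣzᵢKᵢ = 1.3796 > 1 and Σzᵢ/Kᵢ = 1.5414 > 1, so g(0) = 0.3796 > 0 and g(1) = -0.5414 < 0.
Binary case is linear: z₁(K₁−1)(1+ψ(K₂−1)) + z₂(K₂−1)(1+ψ(K₁−1)) = 0
⇒ ψ = [z₁(K₁−1)+z₂(K₂−1)] / [−(K₁−1)(K₂−1)] = 0.37960/0.85000 = 0.4466
Compositions from xᵢ = zᵢ/(1+ψ(Kᵢ−1)), yᵢ = Kᵢxᵢ:
  1: x = 0.3184, y = 0.7479
  2: x = 0.6816, y = 0.2521

x_1 = 0.3184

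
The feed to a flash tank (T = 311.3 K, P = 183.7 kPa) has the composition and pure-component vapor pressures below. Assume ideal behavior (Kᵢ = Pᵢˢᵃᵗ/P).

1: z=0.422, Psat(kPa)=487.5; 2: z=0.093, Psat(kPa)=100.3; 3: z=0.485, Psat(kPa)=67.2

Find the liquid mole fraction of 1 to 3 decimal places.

Raoult's law: Kᵢ = Pᵢˢᵃᵗ/P = Pᵢˢᵃᵗ/183.7.
  K_1 = 487.5/183.7 = 2.65378, K_2 = 100.3/183.7 = 0.54600, K_3 = 67.2/183.7 = 0.36581
Iterate (Newton) starting at ψ = 0.5:
  ψ = 0.500: g = -0.1230, g' = -0.796 → ψ = 0.346
Converged at ψ = 0.346.
Compositions from xᵢ = zᵢ/(1+ψ(Kᵢ−1)), yᵢ = Kᵢxᵢ:
  1: x = 0.268, y = 0.713
  2: x = 0.110, y = 0.060
  3: x = 0.621, y = 0.227

x_1 = 0.268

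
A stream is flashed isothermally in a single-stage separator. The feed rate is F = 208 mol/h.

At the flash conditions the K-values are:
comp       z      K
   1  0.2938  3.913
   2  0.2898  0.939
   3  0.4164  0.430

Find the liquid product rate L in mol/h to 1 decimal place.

Rachford–Rice: g(V/F) = Σ zᵢ(Kᵢ−1)/(1+V/F(Kᵢ−1)) = 0.
Check two-phase: ΣzᵢKᵢ = 1.6008 > 1 and Σzᵢ/Kᵢ = 1.3521 > 1, so g(0) = 0.6008 > 0 and g(1) = -0.3521 < 0.
Newton iteration, V/F⁰ = 0.38:
  V/F = 0.3800: g = 0.08513, g' = -0.7832 → V/F = 0.4887
  V/F = 0.4887: g = 0.00592, g' = -0.6855 → V/F = 0.4973
  V/F = 0.4973: g = 0.00002, g' = -0.6804 → V/F = 0.4974
Converged at V/F = 0.4974.
Then V = V/F·F = 0.4974·208 = 103.5 mol/h and L = F − V = 104.5 mol/h.

L = 104.5 mol/h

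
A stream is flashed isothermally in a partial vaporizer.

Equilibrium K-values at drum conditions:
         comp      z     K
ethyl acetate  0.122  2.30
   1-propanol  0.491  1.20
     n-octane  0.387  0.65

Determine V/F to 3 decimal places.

V/F = 0.634

Material balance + equilibrium reduce to Σ zᵢ(Kᵢ−1)/(1+V/F(Kᵢ−1)) = 0.
g(0) = ΣzᵢKᵢ − 1 = 0.121 and g(1) = 1 − Σzᵢ/Kᵢ = -0.058, so a root lies in (0, 1).
Iterate (Newton) starting at V/F = 0.5:
  V/F = 0.500: g = 0.0212, g' = -0.162 → V/F = 0.631
  V/F = 0.631: g = 0.0004, g' = -0.156 → V/F = 0.634
Converged at V/F = 0.634.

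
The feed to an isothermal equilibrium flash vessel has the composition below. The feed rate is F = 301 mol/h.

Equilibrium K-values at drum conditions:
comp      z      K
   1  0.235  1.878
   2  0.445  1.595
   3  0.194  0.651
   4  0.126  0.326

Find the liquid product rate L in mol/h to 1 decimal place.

L = 45.8 mol/h

Rachford–Rice: g(V/F) = Σ zᵢ(Kᵢ−1)/(1+V/F(Kᵢ−1)) = 0.
Check two-phase: ΣzᵢKᵢ = 1.318 > 1 and Σzᵢ/Kᵢ = 1.089 > 1, so g(0) = 0.318 > 0 and g(1) = -0.089 < 0.
Newton–Raphson from V/F = 0.5:
  V/F = 0.500: g = 0.1373, g' = -0.346 → V/F = 0.897
  V/F = 0.897: g = -0.0253, g' = -0.540 → V/F = 0.850
  V/F = 0.850: g = -0.0012, g' = -0.491 → V/F = 0.848
Converged at V/F = 0.848.
Then V = V/F·F = 0.8477·301 = 255.2 mol/h and L = F − V = 45.8 mol/h.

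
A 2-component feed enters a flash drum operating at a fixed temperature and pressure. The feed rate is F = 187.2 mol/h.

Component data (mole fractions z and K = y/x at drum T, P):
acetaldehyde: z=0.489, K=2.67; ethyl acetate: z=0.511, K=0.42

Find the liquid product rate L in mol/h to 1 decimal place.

Rachford–Rice: g(ψ) = Σ zᵢ(Kᵢ−1)/(1+ψ(Kᵢ−1)) = 0.
Check two-phase: ΣzᵢKᵢ = 1.520 > 1 and Σzᵢ/Kᵢ = 1.400 > 1, so g(0) = 0.520 > 0 and g(1) = -0.400 < 0.
Binary case is linear: z₁(K₁−1)(1+ψ(K₂−1)) + z₂(K₂−1)(1+ψ(K₁−1)) = 0
⇒ ψ = [z₁(K₁−1)+z₂(K₂−1)] / [−(K₁−1)(K₂−1)] = 0.5202/0.9686 = 0.537
Then V = ψ·F = 0.5371·187.2 = 100.5 mol/h and L = F − V = 86.7 mol/h.

L = 86.7 mol/h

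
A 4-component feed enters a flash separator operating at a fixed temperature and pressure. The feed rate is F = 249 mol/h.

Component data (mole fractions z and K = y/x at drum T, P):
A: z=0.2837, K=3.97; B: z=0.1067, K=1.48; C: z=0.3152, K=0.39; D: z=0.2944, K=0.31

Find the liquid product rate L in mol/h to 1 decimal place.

Iterate (Newton) starting at β = 0.47:
  β = 0.4700: g = -0.17672, g' = -0.9898 → β = 0.2915
  β = 0.2915: g = 0.00844, g' = -1.1310 → β = 0.2989
  β = 0.2989: g = 0.00005, g' = -1.1189 → β = 0.2990
Converged at β = 0.2990.
Then V = β·F = 0.2990·249 = 74.4 mol/h and L = F − V = 174.6 mol/h.

L = 174.6 mol/h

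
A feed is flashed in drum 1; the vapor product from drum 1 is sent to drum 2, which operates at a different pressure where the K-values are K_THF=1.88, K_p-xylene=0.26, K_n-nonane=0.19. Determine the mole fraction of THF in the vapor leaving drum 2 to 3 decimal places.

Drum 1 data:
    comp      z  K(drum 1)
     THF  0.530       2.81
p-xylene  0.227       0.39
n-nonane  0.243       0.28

Drum 1:
Material balance + equilibrium reduce to Σ zᵢ(Kᵢ−1)/(1+ψ₁(Kᵢ−1)) = 0.
Feasibility: ΣzᵢKᵢ = 1.646, Σzᵢ/Kᵢ = 1.639 — both > 1, two phases present.
Newton iteration, ψ₁⁰ = 0.5:
  ψ₁ = 0.500: g = 0.0310, g' = -0.961 → ψ₁ = 0.532
Converged at ψ₁ = 0.532.
Drum-1 compositions:
  THF: x = 0.270, y = 0.759
  p-xylene: x = 0.336, y = 0.131
  n-nonane: x = 0.394, y = 0.110
Drum-2 feed = drum-1 vapor: z₂ = (0.7586, 0.1311, 0.1103).
Drum 2:
Material balance + equilibrium reduce to Σ zᵢ(Kᵢ−1)/(1+ψ₂(Kᵢ−1)) = 0.
Feasibility: ΣzᵢKᵢ = 1.481, Σzᵢ/Kᵢ = 1.488 — both > 1, two phases present.
Iterate (Newton) starting at ψ₂ = 0.5:
  ψ₂ = 0.500: g = 0.1595, g' = -0.669 → ψ₂ = 0.739
  ψ₂ = 0.739: g = -0.0316, g' = -1.013 → ψ₂ = 0.707
  ψ₂ = 0.707: g = -0.0012, g' = -0.936 → ψ₂ = 0.706
Converged at ψ₂ = 0.706.
  THF: x = 0.468, y = 0.880
  p-xylene: x = 0.274, y = 0.071
  n-nonane: x = 0.258, y = 0.049

y_THF (drum 2) = 0.880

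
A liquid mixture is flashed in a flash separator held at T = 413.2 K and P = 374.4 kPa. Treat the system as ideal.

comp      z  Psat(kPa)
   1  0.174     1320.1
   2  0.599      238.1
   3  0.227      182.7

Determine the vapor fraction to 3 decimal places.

Raoult's law: Kᵢ = Pᵢˢᵃᵗ/P = Pᵢˢᵃᵗ/374.4.
  K_1 = 1320.1/374.4 = 3.52591, K_2 = 238.1/374.4 = 0.63595, K_3 = 182.7/374.4 = 0.48798
Let ψ = V/F and solve Σ zᵢ(Kᵢ−1)/(1+ψ(Kᵢ−1)) = 0.
g(0) = ΣzᵢKᵢ − 1 = 0.105 and g(1) = 1 − Σzᵢ/Kᵢ = -0.456, so a root lies in (0, 1).
Newton iteration, ψ⁰ = 0.5:
  ψ = 0.500: g = -0.2286, g' = -0.443 → ψ = 0.000
  ψ = 0.000: g = 0.1052, g' = -1.249 → ψ = 0.084
  ψ = 0.084: g = 0.0160, g' = -0.904 → ψ = 0.102
Converged at ψ = 0.102.

ψ = 0.102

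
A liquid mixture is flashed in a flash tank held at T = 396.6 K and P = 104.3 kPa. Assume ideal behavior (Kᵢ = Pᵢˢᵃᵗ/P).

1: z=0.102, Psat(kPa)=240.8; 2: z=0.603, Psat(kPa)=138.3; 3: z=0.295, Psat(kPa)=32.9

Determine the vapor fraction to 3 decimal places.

Raoult's law: Kᵢ = Pᵢˢᵃᵗ/P = Pᵢˢᵃᵗ/104.3.
  K_1 = 240.8/104.3 = 2.30872, K_2 = 138.3/104.3 = 1.32598, K_3 = 32.9/104.3 = 0.31544
Material balance + equilibrium reduce to Σ zᵢ(Kᵢ−1)/(1+ψ(Kᵢ−1)) = 0.
Check two-phase: ΣzᵢKᵢ = 1.128 > 1 and Σzᵢ/Kᵢ = 1.434 > 1, so g(0) = 0.128 > 0 and g(1) = -0.434 < 0.
Newton–Raphson from ψ = 0.5:
  ψ = 0.500: g = -0.0573, g' = -0.431 → ψ = 0.367
  ψ = 0.367: g = -0.0039, g' = -0.377 → ψ = 0.356
Converged at ψ = 0.356.

ψ = 0.356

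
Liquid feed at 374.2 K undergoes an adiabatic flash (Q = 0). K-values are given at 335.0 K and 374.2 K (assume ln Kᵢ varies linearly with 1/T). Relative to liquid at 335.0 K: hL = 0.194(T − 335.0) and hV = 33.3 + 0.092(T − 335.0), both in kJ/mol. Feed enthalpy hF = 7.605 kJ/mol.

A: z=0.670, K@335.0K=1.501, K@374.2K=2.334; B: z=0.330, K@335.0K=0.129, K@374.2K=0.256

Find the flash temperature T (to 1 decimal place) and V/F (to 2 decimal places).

T = 339.0 K, V/F = 0.21

Adiabatic flash: solve Rachford–Rice at each trial T, then check hF = ψ·hV(T) + (1−ψ)·hL(T).
  T = 335.0 K: K = (1.501, 0.129), RR gives ψ = 0.111, H_out = 3.681 kJ/mol
  T = 374.2 K: K = (2.334, 0.256), RR gives ψ = 0.653, H_out = 26.743 kJ/mol
  T = 354.6 K: K = (1.895, 0.185), RR gives ψ = 0.453, H_out = 17.996 kJ/mol
  T = 344.8 K: K = (1.692, 0.155), RR gives ψ = 0.316, H_out = 12.120 kJ/mol
  T = 339.9 K: K = (1.595, 0.142), RR gives ψ = 0.226, H_out = 8.365 kJ/mol
  T = 337.4 K: K = (1.547, 0.135), RR gives ψ = 0.171, H_out = 6.120 kJ/mol
  T = 338.6 K: K = (1.570, 0.138), RR gives ψ = 0.198, H_out = 7.231 kJ/mol
Linear interpolation between T = 338.6 (H_out = 7.231) and T = 339.9 (H_out = 8.365) on hF = 7.605 gives T ≈ 339.0 K, at which ψ = 0.21.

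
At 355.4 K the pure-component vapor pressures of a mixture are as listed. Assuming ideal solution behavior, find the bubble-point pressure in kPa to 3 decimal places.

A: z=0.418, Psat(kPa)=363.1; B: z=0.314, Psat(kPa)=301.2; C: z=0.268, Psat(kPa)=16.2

Pbub = 250.694 kPa

At the bubble point ψ → 0, so ΣzᵢKᵢ = 1 with Kᵢ = Pᵢˢᵃᵗ/P ⇒ P = ΣzᵢPᵢˢᵃᵗ.
P = 0.418·363.1 + 0.314·301.2 + 0.268·16.2 = 250.694 kPa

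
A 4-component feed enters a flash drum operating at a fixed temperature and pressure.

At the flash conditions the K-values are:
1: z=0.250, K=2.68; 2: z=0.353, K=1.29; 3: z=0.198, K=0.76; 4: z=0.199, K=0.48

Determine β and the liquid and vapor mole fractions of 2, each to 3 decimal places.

β = 0.880, x_2 = 0.281, y_2 = 0.363

Let β = V/F and solve Σ zᵢ(Kᵢ−1)/(1+β(Kᵢ−1)) = 0.
g(0) = ΣzᵢKᵢ − 1 = 0.371 and g(1) = 1 − Σzᵢ/Kᵢ = -0.042, so a root lies in (0, 1).
Iterate (Newton) starting at β = 0.55:
  β = 0.550: g = 0.1069, g' = -0.333 → β = 0.871
  β = 0.871: g = 0.0031, g' = -0.333 → β = 0.880
Converged at β = 0.880.
Compositions from xᵢ = zᵢ/(1+β(Kᵢ−1)), yᵢ = Kᵢxᵢ:
  1: x = 0.101, y = 0.270
  2: x = 0.281, y = 0.363
  3: x = 0.251, y = 0.191
  4: x = 0.367, y = 0.176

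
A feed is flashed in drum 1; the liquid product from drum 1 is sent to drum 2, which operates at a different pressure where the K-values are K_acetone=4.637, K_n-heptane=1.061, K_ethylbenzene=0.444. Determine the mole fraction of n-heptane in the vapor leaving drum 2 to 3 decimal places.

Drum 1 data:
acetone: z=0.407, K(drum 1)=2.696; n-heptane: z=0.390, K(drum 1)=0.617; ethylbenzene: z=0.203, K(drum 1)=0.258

Drum 1:
Material balance + equilibrium reduce to Σ zᵢ(Kᵢ−1)/(1+ψ₁(Kᵢ−1)) = 0.
Feasibility: ΣzᵢKᵢ = 1.390, Σzᵢ/Kᵢ = 1.570 — both > 1, two phases present.
Newton iteration, ψ₁⁰ = 0.46:
  ψ₁ = 0.460: g = -0.0222, g' = -0.711 → ψ₁ = 0.429
Converged at ψ₁ = 0.429.
Drum-1 compositions:
  acetone: x = 0.236, y = 0.635
  n-heptane: x = 0.467, y = 0.288
  ethylbenzene: x = 0.298, y = 0.077
Drum-2 feed = drum-1 liquid: z₂ = (0.2356, 0.4666, 0.2977).
Drum 2:
Let ψ₂ = V/F and solve Σ zᵢ(Kᵢ−1)/(1+ψ₂(Kᵢ−1)) = 0.
Feasibility: ΣzᵢKᵢ = 1.720, Σzᵢ/Kᵢ = 1.161 — both > 1, two phases present.
Newton–Raphson from ψ₂ = 0.39:
  ψ₂ = 0.390: g = 0.1708, g' = -0.685 → ψ₂ = 0.639
  ψ₂ = 0.639: g = 0.0282, g' = -0.505 → ψ₂ = 0.695
  ψ₂ = 0.695: g = 0.0003, g' = -0.497 → ψ₂ = 0.696
Converged at ψ₂ = 0.696.
  acetone: x = 0.067, y = 0.309
  n-heptane: x = 0.448, y = 0.475
  ethylbenzene: x = 0.486, y = 0.216

y_n-heptane (drum 2) = 0.475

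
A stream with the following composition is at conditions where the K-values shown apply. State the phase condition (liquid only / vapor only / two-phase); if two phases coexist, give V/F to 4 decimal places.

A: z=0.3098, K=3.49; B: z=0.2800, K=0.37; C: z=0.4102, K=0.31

two-phase, V/F = 0.1881

ΣzᵢKᵢ = 1.3120; Σzᵢ/Kᵢ = 2.1688.
Both exceed 1, so a two-phase solution exists.
Rachford–Rice: g(ψ) = Σ zᵢ(Kᵢ−1)/(1+ψ(Kᵢ−1)) = 0.
Newton iteration, ψ⁰ = 0.5:
  ψ = 0.5000: g = -0.34603, g' = -1.0732 → ψ = 0.1776
  ψ = 0.1776: g = 0.01373, g' = -1.3181 → ψ = 0.1880
  ψ = 0.1880: g = 0.00014, g' = -1.2921 → ψ = 0.1881
Converged at ψ = 0.1881.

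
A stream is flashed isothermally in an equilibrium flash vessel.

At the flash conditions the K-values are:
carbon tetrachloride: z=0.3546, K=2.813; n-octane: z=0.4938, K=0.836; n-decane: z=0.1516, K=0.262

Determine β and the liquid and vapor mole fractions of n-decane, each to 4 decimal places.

β = 0.6312, x_n-decane = 0.2838, y_n-decane = 0.0744

Let β = V/F and solve Σ zᵢ(Kᵢ−1)/(1+β(Kᵢ−1)) = 0.
g(0) = ΣzᵢKᵢ − 1 = 0.4500 and g(1) = 1 − Σzᵢ/Kᵢ = -0.2954, so a root lies in (0, 1).
Iterate (Newton) starting at β = 0.5:
  β = 0.5000: g = 0.07169, g' = -0.5438 → β = 0.6318
  β = 0.6318: g = -0.00032, g' = -0.5596 → β = 0.6312
Converged at β = 0.6312.
Compositions from xᵢ = zᵢ/(1+β(Kᵢ−1)), yᵢ = Kᵢxᵢ:
  carbon tetrachloride: x = 0.1654, y = 0.4652
  n-octane: x = 0.5508, y = 0.4605
  n-decane: x = 0.2838, y = 0.0744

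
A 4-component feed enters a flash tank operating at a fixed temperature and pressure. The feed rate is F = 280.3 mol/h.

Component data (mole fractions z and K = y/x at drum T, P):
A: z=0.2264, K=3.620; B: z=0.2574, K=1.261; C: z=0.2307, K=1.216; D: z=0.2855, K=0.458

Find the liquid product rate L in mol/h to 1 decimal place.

L = 45.8 mol/h

Let ψ = V/F and solve Σ zᵢ(Kᵢ−1)/(1+ψ(Kᵢ−1)) = 0.
Feasibility: ΣzᵢKᵢ = 1.5554, Σzᵢ/Kᵢ = 1.0797 — both > 1, two phases present.
Newton–Raphson from ψ = 0.56:
  ψ = 0.5600: g = 0.12131, g' = -0.4501 → ψ = 0.8295
  ψ = 0.8295: g = 0.00327, g' = -0.4508 → ψ = 0.8368
  ψ = 0.8368: g = -0.00001, g' = -0.4529 → ψ = 0.8367
Converged at ψ = 0.8367.
Then V = ψ·F = 0.8367·280.3 = 234.5 mol/h and L = F − V = 45.8 mol/h.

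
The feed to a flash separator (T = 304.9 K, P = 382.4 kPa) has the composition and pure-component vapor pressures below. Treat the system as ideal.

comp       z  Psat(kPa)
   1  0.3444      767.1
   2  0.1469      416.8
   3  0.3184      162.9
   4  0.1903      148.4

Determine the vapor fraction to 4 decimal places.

ψ = 0.1205

Raoult's law: Kᵢ = Pᵢˢᵃᵗ/P = Pᵢˢᵃᵗ/382.4.
  K_1 = 767.1/382.4 = 2.006015, K_2 = 416.8/382.4 = 1.089958, K_3 = 162.9/382.4 = 0.425994, K_4 = 148.4/382.4 = 0.388075
Newton–Raphson from ψ = 0.65:
  ψ = 0.6500: g = -0.26292, g' = -0.5919 → ψ = 0.2058
  ψ = 0.2058: g = -0.04045, g' = -0.4686 → ψ = 0.1195
  ψ = 0.1195: g = 0.00052, g' = -0.4828 → ψ = 0.1205
Converged at ψ = 0.1205.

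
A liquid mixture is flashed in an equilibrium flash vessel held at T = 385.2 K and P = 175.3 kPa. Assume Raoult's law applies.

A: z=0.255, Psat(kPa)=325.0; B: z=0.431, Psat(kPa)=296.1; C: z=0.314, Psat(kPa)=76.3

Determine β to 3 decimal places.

Raoult's law: Kᵢ = Pᵢˢᵃᵗ/P = Pᵢˢᵃᵗ/175.3.
  K_A = 325.0/175.3 = 1.85396, K_B = 296.1/175.3 = 1.68910, K_C = 76.3/175.3 = 0.43525
Rachford–Rice: g(β) = Σ zᵢ(Kᵢ−1)/(1+β(Kᵢ−1)) = 0.
g(0) = ΣzᵢKᵢ − 1 = 0.337 and g(1) = 1 − Σzᵢ/Kᵢ = -0.114, so a root lies in (0, 1).
Iterate (Newton) starting at β = 0.5:
  β = 0.500: g = 0.1264, g' = -0.399 → β = 0.817
  β = 0.817: g = -0.0108, g' = -0.493 → β = 0.795
Converged at β = 0.795.

β = 0.795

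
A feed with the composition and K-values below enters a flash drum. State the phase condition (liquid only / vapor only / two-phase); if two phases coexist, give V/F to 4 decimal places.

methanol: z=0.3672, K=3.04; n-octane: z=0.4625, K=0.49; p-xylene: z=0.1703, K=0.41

two-phase, V/F = 0.3798

ΣzᵢKᵢ = 1.4127; Σzᵢ/Kᵢ = 1.4800.
Both exceed 1, so a two-phase solution exists.
Rachford–Rice: g(ψ) = Σ zᵢ(Kᵢ−1)/(1+ψ(Kᵢ−1)) = 0.
Iterate (Newton) starting at ψ = 0.35:
  ψ = 0.3500: g = 0.02329, g' = -0.7926 → ψ = 0.3794
  ψ = 0.3794: g = 0.00036, g' = -0.7689 → ψ = 0.3798
Converged at ψ = 0.3798.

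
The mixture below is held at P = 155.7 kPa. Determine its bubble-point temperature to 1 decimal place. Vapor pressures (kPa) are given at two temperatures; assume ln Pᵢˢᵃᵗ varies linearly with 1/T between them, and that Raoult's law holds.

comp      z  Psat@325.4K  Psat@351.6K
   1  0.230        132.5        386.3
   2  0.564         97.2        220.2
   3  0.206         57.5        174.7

Bubble-point temperature: ΣzᵢPᵢˢᵃᵗ(T) = P. Interpolate ln Pᵢˢᵃᵗ = aᵢ + bᵢ/T.
  T = 325.4 K: ΣzᵢPᵢˢᵃᵗ = 97.14 kPa
  T = 351.6 K: ΣzᵢPᵢˢᵃᵗ = 249.03 kPa
  T = 338.5 K: ΣzᵢPᵢˢᵃᵗ = 158.05 kPa
  T = 331.9 K: ΣzᵢPᵢˢᵃᵗ = 124.20 kPa
  T = 335.2 K: ΣzᵢPᵢˢᵃᵗ = 140.25 kPa
  T = 336.9 K: ΣzᵢPᵢˢᵃᵗ = 149.19 kPa
Interpolating between 336.9 K and 338.5 K gives T ≈ 338.1 K.

T = 338.1 K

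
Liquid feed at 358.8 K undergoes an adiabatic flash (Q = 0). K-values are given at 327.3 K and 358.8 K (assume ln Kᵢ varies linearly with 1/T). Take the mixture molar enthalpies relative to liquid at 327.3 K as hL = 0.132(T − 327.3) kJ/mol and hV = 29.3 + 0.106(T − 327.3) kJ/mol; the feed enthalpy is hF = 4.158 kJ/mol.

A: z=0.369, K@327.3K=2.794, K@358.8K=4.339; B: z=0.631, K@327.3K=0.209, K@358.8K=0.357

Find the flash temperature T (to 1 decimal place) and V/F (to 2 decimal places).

T = 329.1 K, V/F = 0.13

Adiabatic flash: solve Rachford–Rice at each trial T, then check hF = ψ·hV(T) + (1−ψ)·hL(T).
  T = 327.3 K: K = (2.794, 0.209), RR gives ψ = 0.115, H_out = 3.363 kJ/mol
  T = 358.8 K: K = (4.339, 0.357), RR gives ψ = 0.385, H_out = 15.120 kJ/mol
  T = 343.1 K: K = (3.520, 0.277), RR gives ψ = 0.260, H_out = 9.590 kJ/mol
  T = 335.2 K: K = (3.144, 0.241), RR gives ψ = 0.192, H_out = 6.632 kJ/mol
  T = 331.2 K: K = (2.964, 0.225), RR gives ψ = 0.155, H_out = 5.028 kJ/mol
  T = 329.2 K: K = (2.876, 0.216), RR gives ψ = 0.135, H_out = 4.188 kJ/mol
Linear interpolation between T = 327.3 (H_out = 3.363) and T = 329.2 (H_out = 4.188) on hF = 4.158 gives T ≈ 329.1 K, at which ψ = 0.13.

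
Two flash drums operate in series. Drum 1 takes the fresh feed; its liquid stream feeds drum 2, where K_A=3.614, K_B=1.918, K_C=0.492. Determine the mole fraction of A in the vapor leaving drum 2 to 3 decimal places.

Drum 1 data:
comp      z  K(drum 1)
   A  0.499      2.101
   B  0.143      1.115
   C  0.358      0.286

Drum 1:
Let ψ₁ = V/F and solve Σ zᵢ(Kᵢ−1)/(1+ψ₁(Kᵢ−1)) = 0.
Feasibility: ΣzᵢKᵢ = 1.310, Σzᵢ/Kᵢ = 1.618 — both > 1, two phases present.
Newton iteration, ψ₁⁰ = 0.5:
  ψ₁ = 0.500: g = -0.0276, g' = -0.695 → ψ₁ = 0.460
Converged at ψ₁ = 0.460.
Drum-1 compositions:
  A: x = 0.331, y = 0.696
  B: x = 0.136, y = 0.151
  C: x = 0.533, y = 0.152
Drum-2 feed = drum-1 liquid: z₂ = (0.3314, 0.1358, 0.5328).
Drum 2:
Let ψ₂ = V/F and solve Σ zᵢ(Kᵢ−1)/(1+ψ₂(Kᵢ−1)) = 0.
g(0) = ΣzᵢKᵢ − 1 = 0.720 and g(1) = 1 − Σzᵢ/Kᵢ = -0.245, so a root lies in (0, 1).
Newton–Raphson from ψ₂ = 0.31:
  ψ₂ = 0.310: g = 0.2542, g' = -0.954 → ψ₂ = 0.577
  ψ₂ = 0.577: g = 0.0442, g' = -0.684 → ψ₂ = 0.641
  ψ₂ = 0.641: g = 0.0007, g' = -0.664 → ψ₂ = 0.642
Converged at ψ₂ = 0.642.
  A: x = 0.124, y = 0.447
  B: x = 0.085, y = 0.164
  C: x = 0.791, y = 0.389

y_A (drum 2) = 0.447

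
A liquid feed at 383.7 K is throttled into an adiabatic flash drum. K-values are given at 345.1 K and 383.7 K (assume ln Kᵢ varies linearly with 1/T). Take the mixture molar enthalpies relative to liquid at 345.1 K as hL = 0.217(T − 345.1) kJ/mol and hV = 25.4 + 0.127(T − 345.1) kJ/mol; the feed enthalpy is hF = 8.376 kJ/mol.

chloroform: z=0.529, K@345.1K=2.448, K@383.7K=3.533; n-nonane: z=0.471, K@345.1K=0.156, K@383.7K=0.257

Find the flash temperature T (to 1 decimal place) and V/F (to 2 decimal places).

Adiabatic flash: solve Rachford–Rice at each trial T, then check hF = ψ·hV(T) + (1−ψ)·hL(T).
  T = 345.1 K: K = (2.448, 0.156), RR gives ψ = 0.302, H_out = 7.658 kJ/mol
  T = 383.7 K: K = (3.533, 0.257), RR gives ψ = 0.526, H_out = 19.910 kJ/mol
  T = 364.4 K: K = (2.970, 0.203), RR gives ψ = 0.425, H_out = 14.233 kJ/mol
  T = 354.8 K: K = (2.705, 0.179), RR gives ψ = 0.368, H_out = 11.125 kJ/mol
  T = 350.0 K: K = (2.576, 0.167), RR gives ψ = 0.336, H_out = 9.460 kJ/mol
  T = 347.6 K: K = (2.513, 0.162), RR gives ψ = 0.320, H_out = 8.592 kJ/mol
  T = 346.4 K: K = (2.482, 0.159), RR gives ψ = 0.311, H_out = 8.147 kJ/mol
Linear interpolation between T = 346.4 (H_out = 8.147) and T = 347.6 (H_out = 8.592) on hF = 8.376 gives T ≈ 347.0 K, at which ψ = 0.32.

T = 347.0 K, V/F = 0.32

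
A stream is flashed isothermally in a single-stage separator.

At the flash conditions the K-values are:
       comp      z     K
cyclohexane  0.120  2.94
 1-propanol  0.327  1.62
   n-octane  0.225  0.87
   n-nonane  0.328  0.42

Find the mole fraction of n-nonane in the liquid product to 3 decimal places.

x_n-nonane = 0.439

Newton iteration, β⁰ = 0.35:
  β = 0.350: g = 0.0359, g' = -0.423 → β = 0.435
  β = 0.435: g = 0.0005, g' = -0.412 → β = 0.436
Converged at β = 0.436.
Compositions from xᵢ = zᵢ/(1+β(Kᵢ−1)), yᵢ = Kᵢxᵢ:
  cyclohexane: x = 0.065, y = 0.191
  1-propanol: x = 0.257, y = 0.417
  n-octane: x = 0.239, y = 0.208
  n-nonane: x = 0.439, y = 0.184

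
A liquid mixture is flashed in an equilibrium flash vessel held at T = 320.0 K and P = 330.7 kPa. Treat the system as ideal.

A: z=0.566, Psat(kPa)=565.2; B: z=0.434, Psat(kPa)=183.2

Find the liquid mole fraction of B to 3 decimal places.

x_B = 0.614

Raoult's law: Kᵢ = Pᵢˢᵃᵗ/P = Pᵢˢᵃᵗ/330.7.
  K_A = 565.2/330.7 = 1.70910, K_B = 183.2/330.7 = 0.55398
Let ψ = V/F and solve Σ zᵢ(Kᵢ−1)/(1+ψ(Kᵢ−1)) = 0.
Feasibility: ΣzᵢKᵢ = 1.208, Σzᵢ/Kᵢ = 1.115 — both > 1, two phases present.
Binary case is linear: z₁(K₁−1)(1+ψ(K₂−1)) + z₂(K₂−1)(1+ψ(K₁−1)) = 0
⇒ ψ = [z₁(K₁−1)+z₂(K₂−1)] / [−(K₁−1)(K₂−1)] = 0.2078/0.3163 = 0.657
Compositions from xᵢ = zᵢ/(1+ψ(Kᵢ−1)), yᵢ = Kᵢxᵢ:
  A: x = 0.386, y = 0.660
  B: x = 0.614, y = 0.340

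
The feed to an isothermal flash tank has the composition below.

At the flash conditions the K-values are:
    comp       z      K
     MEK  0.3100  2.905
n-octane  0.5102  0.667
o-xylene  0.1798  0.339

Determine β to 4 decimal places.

Let β = V/F and solve Σ zᵢ(Kᵢ−1)/(1+β(Kᵢ−1)) = 0.
Check two-phase: ΣzᵢKᵢ = 1.3018 > 1 and Σzᵢ/Kᵢ = 1.4020 > 1, so g(0) = 0.3018 > 0 and g(1) = -0.4020 < 0.
Newton iteration, β⁰ = 0.65:
  β = 0.6500: g = -0.16136, g' = -0.5582 → β = 0.3609
  β = 0.3609: g = 0.00075, g' = -0.6036 → β = 0.3622
Converged at β = 0.3622.

β = 0.3622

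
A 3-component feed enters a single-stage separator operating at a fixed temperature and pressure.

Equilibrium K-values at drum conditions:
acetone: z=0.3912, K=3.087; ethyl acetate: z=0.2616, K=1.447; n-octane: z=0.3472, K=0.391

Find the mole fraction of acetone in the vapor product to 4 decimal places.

y_acetone = 0.4622

Newton–Raphson from ψ = 0.48:
  ψ = 0.4800: g = 0.20535, g' = -0.7178 → ψ = 0.7661
  ψ = 0.7661: g = 0.00489, g' = -0.7338 → ψ = 0.7728
  ψ = 0.7728: g = -0.00001, g' = -0.7380 → ψ = 0.7727
Converged at ψ = 0.7727.
Compositions from xᵢ = zᵢ/(1+ψ(Kᵢ−1)), yᵢ = Kᵢxᵢ:
  acetone: x = 0.1497, y = 0.4622
  ethyl acetate: x = 0.1944, y = 0.2814
  n-octane: x = 0.6558, y = 0.2564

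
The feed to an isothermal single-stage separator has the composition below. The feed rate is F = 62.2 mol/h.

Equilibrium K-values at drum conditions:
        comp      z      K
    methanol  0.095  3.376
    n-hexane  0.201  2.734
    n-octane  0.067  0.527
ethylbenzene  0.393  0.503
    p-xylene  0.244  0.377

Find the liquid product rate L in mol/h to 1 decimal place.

L = 50.8 mol/h

Let ψ = V/F and solve Σ zᵢ(Kᵢ−1)/(1+ψ(Kᵢ−1)) = 0.
g(0) = ΣzᵢKᵢ − 1 = 0.195 and g(1) = 1 − Σzᵢ/Kᵢ = -0.657, so a root lies in (0, 1).
Iterate (Newton) starting at ψ = 0.5:
  ψ = 0.500: g = -0.2324, g' = -0.683 → ψ = 0.160
  ψ = 0.160: g = 0.0213, g' = -0.901 → ψ = 0.183
  ψ = 0.183: g = 0.0004, g' = -0.864 → ψ = 0.184
Converged at ψ = 0.184.
Then V = ψ·F = 0.1839·62.2 = 11.4 mol/h and L = F − V = 50.8 mol/h.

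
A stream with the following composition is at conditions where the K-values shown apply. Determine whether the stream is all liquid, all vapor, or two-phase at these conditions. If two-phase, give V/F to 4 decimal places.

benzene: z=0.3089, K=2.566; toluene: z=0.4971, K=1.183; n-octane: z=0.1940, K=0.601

ΣzᵢKᵢ = 1.4973; Σzᵢ/Kᵢ = 0.8634.
Since Σzᵢ/Kᵢ < 1 the mixture is above its dew point — single vapor phase.

all vapor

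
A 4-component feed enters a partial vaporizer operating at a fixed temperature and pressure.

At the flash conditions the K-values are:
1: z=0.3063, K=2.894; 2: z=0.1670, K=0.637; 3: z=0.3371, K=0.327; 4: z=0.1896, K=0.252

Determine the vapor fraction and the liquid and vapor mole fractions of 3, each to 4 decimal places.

ψ = 0.1263, x_3 = 0.3684, y_3 = 0.1205

Rachford–Rice: g(ψ) = Σ zᵢ(Kᵢ−1)/(1+ψ(Kᵢ−1)) = 0.
Feasibility: ΣzᵢKᵢ = 1.1508, Σzᵢ/Kᵢ = 2.1513 — both > 1, two phases present.
Iterate (Newton) starting at ψ = 0.5:
  ψ = 0.5000: g = -0.34458, g' = -0.9402 → ψ = 0.1335
  ψ = 0.1335: g = -0.00749, g' = -1.0395 → ψ = 0.1263
Converged at ψ = 0.1263.
Compositions from xᵢ = zᵢ/(1+ψ(Kᵢ−1)), yᵢ = Kᵢxᵢ:
  1: x = 0.2472, y = 0.7153
  2: x = 0.1750, y = 0.1115
  3: x = 0.3684, y = 0.1205
  4: x = 0.2094, y = 0.0528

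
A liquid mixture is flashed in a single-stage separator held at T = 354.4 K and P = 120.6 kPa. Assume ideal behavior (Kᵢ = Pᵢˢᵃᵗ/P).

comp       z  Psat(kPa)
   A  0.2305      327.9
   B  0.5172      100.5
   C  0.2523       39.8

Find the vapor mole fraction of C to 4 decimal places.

Raoult's law: Kᵢ = Pᵢˢᵃᵗ/P = Pᵢˢᵃᵗ/120.6.
  K_A = 327.9/120.6 = 2.718905, K_B = 100.5/120.6 = 0.833333, K_C = 39.8/120.6 = 0.330017
Newton–Raphson from ψ = 0.5:
  ψ = 0.5000: g = -0.13515, g' = -0.4702 → ψ = 0.2126
  ψ = 0.2126: g = 0.00371, g' = -0.5348 → ψ = 0.2195
Converged at ψ = 0.2195.
Compositions from xᵢ = zᵢ/(1+ψ(Kᵢ−1)), yᵢ = Kᵢxᵢ:
  A: x = 0.1674, y = 0.4550
  B: x = 0.5368, y = 0.4474
  C: x = 0.2958, y = 0.0976

y_C = 0.0976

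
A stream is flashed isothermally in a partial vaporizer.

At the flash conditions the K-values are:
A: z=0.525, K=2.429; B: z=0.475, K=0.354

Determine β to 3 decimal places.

β = 0.480

Newton–Raphson from β = 0.56:
  β = 0.560: g = -0.0640, g' = -0.817 → β = 0.482
  β = 0.482: g = -0.0011, g' = -0.794 → β = 0.480
Converged at β = 0.480.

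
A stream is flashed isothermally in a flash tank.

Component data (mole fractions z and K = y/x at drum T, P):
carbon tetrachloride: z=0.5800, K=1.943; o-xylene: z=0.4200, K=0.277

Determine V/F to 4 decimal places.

V/F = 0.3568

Rachford–Rice: g(V/F) = Σ zᵢ(Kᵢ−1)/(1+V/F(Kᵢ−1)) = 0.
Check two-phase: ΣzᵢKᵢ = 1.2433 > 1 and Σzᵢ/Kᵢ = 1.8148 > 1, so g(0) = 0.2433 > 0 and g(1) = -0.8148 < 0.
Binary case is linear: z₁(K₁−1)(1+V/F(K₂−1)) + z₂(K₂−1)(1+V/F(K₁−1)) = 0
⇒ V/F = [z₁(K₁−1)+z₂(K₂−1)] / [−(K₁−1)(K₂−1)] = 0.24328/0.68179 = 0.3568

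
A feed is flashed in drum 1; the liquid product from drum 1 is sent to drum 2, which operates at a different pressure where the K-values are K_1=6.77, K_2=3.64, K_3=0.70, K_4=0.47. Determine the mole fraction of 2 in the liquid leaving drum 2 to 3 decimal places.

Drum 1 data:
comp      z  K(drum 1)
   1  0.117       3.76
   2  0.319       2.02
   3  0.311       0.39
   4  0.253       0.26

Drum 1:
Let ψ₁ = V/F and solve Σ zᵢ(Kᵢ−1)/(1+ψ₁(Kᵢ−1)) = 0.
Check two-phase: ΣzᵢKᵢ = 1.271 > 1 and Σzᵢ/Kᵢ = 1.960 > 1, so g(0) = 0.271 > 0 and g(1) = -0.960 < 0.
Iterate (Newton) starting at ψ₁ = 0.31:
  ψ₁ = 0.310: g = -0.0557, g' = -0.860 → ψ₁ = 0.245
  ψ₁ = 0.245: g = 0.0010, g' = -0.896 → ψ₁ = 0.246
Converged at ψ₁ = 0.246.
Drum-1 compositions:
  1: x = 0.070, y = 0.262
  2: x = 0.255, y = 0.515
  3: x = 0.366, y = 0.143
  4: x = 0.309, y = 0.080
Drum-2 feed = drum-1 liquid: z₂ = (0.0696, 0.2549, 0.3660, 0.3094).
Drum 2:
Iterate (Newton) starting at ψ₂ = 0.49:
  ψ₂ = 0.490: g = 0.0482, g' = -0.700 → ψ₂ = 0.559
  ψ₂ = 0.559: g = 0.0021, g' = -0.643 → ψ₂ = 0.562
Converged at ψ₂ = 0.562.
  1: x = 0.016, y = 0.111
  2: x = 0.103, y = 0.374
  3: x = 0.440, y = 0.308
  4: x = 0.441, y = 0.207

x_2 (drum 2) = 0.103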